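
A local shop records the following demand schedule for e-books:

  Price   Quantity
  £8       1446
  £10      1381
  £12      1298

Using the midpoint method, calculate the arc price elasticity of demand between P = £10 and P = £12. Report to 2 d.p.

At P = 10, Q = 1381; at P = 12, Q = 1298.
ΔQ = -83, ΔP = 2. Midpoints: P̄ = 11.00, Q̄ = 1339.5.
ε = (ΔQ/ΔP)(P̄/Q̄) = (-83/2)(11.00/1339.5).

-0.34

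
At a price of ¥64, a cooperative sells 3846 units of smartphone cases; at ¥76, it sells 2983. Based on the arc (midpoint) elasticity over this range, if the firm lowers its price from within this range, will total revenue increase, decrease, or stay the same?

increase

Arc ε = (-863/12)(70.00/3414.5) ≈ -1.474.
|ε| = 1.47 > 1, so demand is elastic. A price cut therefore raises total revenue.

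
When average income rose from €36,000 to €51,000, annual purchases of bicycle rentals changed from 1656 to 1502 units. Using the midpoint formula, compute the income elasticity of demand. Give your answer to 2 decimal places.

ΔQ = -154, ΔI = 15000. Midpoints: Ī = 43,500, Q̄ = 1579.0.
ε_I = (ΔQ/ΔI)(Ī/Q̄) = (-154/15000)(43500/1579.0).

-0.28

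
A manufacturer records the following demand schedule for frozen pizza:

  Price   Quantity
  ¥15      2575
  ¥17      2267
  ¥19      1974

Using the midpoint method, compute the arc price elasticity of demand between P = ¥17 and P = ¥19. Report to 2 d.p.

-1.24

At P = 17, Q = 2267; at P = 19, Q = 1974.
ΔQ = -293, ΔP = 2. Midpoints: P̄ = 18.00, Q̄ = 2120.5.
ε = (ΔQ/ΔP)(P̄/Q̄) = (-293/2)(18.00/2120.5).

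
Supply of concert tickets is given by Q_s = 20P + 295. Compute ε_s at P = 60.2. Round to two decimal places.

At P = 60.2, Q_s = 1499.
dQ_s/dP = 20.
ε_s = (dQ_s/dP)(P/Q_s) = (20)(60.2/1499).

0.80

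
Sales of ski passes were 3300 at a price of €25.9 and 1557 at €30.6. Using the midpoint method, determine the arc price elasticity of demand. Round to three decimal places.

ΔQ = 1557 − 3300 = -1743; ΔP = 30.6 − 25.9 = 4.7.
Midpoints: P̄ = 28.25, Q̄ = 2428.5.
ε = (ΔQ/ΔP)(P̄/Q̄) = (-1743/4.7)(28.25/2428.5).

-4.314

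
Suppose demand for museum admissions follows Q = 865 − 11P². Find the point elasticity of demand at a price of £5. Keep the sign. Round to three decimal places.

-0.932

At P = 5, Q = 590.
dQ/dP = −22P = -110.
ε = (dQ/dP)(P/Q) = (-110)(5/590).
|ε| < 1, so demand is inelastic at this price.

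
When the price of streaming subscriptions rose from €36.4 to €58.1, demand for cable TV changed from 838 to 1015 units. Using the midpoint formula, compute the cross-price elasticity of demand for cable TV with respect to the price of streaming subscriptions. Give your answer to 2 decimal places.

0.42

ΔQ_x = 1015 − 838 = 177; ΔP_y = 58.1 − 36.4 = 21.7.
Midpoints: P̄_y = 47.25, Q̄_x = 926.5.
ε_xy = (ΔQ_x/ΔP_y)(P̄_y/Q̄_x) = (177/21.7)(47.25/926.5).
ε_xy > 0, so the goods are substitutes.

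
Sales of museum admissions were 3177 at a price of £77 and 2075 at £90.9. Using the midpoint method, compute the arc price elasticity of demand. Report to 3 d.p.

-2.535

ΔQ = 2075 − 3177 = -1102; ΔP = 90.9 − 77 = 13.9.
Midpoints: P̄ = 83.95, Q̄ = 2626.0.
ε = (ΔQ/ΔP)(P̄/Q̄) = (-1102/13.9)(83.95/2626.0).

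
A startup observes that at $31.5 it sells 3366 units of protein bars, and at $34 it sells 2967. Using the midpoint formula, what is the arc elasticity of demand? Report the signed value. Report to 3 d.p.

ΔQ = 2967 − 3366 = -399; ΔP = 34 − 31.5 = 2.5.
Midpoints: P̄ = 32.75, Q̄ = 3166.5.
ε = (ΔQ/ΔP)(P̄/Q̄) = (-399/2.5)(32.75/3166.5).

-1.651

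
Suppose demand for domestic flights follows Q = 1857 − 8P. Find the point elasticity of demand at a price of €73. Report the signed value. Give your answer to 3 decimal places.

-0.459

At P = 73, Q = 1273.
dQ/dP = −8.
ε = (dQ/dP)(P/Q) = (-8)(73/1273).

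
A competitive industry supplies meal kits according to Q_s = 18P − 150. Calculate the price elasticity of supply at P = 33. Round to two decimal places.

At P = 33, Q_s = 444.
dQ_s/dP = 18.
ε_s = (dQ_s/dP)(P/Q_s) = (18)(33/444).

1.34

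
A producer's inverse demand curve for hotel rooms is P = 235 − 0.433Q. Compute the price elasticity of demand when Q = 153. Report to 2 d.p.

At Q = 153, P = 235 − 0.433(153) = 168.75.
dP/dQ = −0.433, so dQ/dP = 1/(−0.433) = -2.309.
ε = (dQ/dP)(P/Q) = (-2.309)(168.75/153).

-2.55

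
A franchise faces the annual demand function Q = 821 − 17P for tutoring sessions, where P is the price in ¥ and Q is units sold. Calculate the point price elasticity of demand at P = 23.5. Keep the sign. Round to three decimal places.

At P = 23.5, Q = 421.500.
dQ/dP = −17.
ε = (dQ/dP)(P/Q) = (-17)(23.5/421.500).
|ε| < 1, so demand is inelastic at this price.

-0.948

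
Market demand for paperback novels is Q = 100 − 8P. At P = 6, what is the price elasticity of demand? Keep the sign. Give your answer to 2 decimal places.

At P = 6, Q = 52.
dQ/dP = −8.
ε = (dQ/dP)(P/Q) = (-8)(6/52).

-0.92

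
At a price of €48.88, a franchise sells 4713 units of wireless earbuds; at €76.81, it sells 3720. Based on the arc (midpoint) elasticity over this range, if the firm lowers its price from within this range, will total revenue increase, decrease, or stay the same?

decrease

Arc ε = (-993/27.93)(62.84/4216.5) ≈ -0.530.
|ε| = 0.53 < 1, so demand is inelastic. A price cut therefore reduces total revenue.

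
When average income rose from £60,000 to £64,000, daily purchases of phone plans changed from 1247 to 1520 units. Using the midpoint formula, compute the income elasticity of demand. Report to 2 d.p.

3.06

ΔQ = 273, ΔI = 4000. Midpoints: Ī = 62,000, Q̄ = 1383.5.
ε_I = (ΔQ/ΔI)(Ī/Q̄) = (273/4000)(62000/1383.5).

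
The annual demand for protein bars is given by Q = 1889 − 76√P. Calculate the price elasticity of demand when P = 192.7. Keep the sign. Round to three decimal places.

-0.633

At P = 192.7, Q = 833.995.
dQ/dP = −76/(2√P) = -2.737.
ε = (dQ/dP)(P/Q) = (-2.737)(192.7/833.995).
|ε| < 1, so demand is inelastic at this price.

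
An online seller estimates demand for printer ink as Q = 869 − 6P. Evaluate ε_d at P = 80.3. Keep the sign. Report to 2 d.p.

At P = 80.3, Q = 387.200.
dQ/dP = −6.
ε = (dQ/dP)(P/Q) = (-6)(80.3/387.200).

-1.24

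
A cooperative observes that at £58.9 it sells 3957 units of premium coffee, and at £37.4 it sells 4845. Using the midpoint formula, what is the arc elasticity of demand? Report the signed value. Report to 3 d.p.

ΔQ = 4845 − 3957 = 888; ΔP = 37.4 − 58.9 = -21.5.
Midpoints: P̄ = 48.15, Q̄ = 4401.0.
ε = (ΔQ/ΔP)(P̄/Q̄) = (888/-21.5)(48.15/4401.0).

-0.452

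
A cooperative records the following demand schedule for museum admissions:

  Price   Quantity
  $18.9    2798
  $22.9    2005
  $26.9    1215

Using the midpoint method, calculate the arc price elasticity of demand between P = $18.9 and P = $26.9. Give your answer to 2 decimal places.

At P = 18.9, Q = 2798; at P = 26.9, Q = 1215.
ΔQ = -1583, ΔP = 8.0. Midpoints: P̄ = 22.90, Q̄ = 2006.5.
ε = (ΔQ/ΔP)(P̄/Q̄) = (-1583/8.0)(22.90/2006.5).

-2.26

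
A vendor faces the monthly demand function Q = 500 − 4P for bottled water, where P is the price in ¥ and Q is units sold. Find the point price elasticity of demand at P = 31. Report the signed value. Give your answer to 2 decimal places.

-0.33

At P = 31, Q = 376.
dQ/dP = −4.
ε = (dQ/dP)(P/Q) = (-4)(31/376).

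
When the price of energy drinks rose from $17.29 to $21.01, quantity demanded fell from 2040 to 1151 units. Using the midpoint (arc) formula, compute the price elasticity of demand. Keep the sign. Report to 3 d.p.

ΔQ = 1151 − 2040 = -889; ΔP = 21.01 − 17.29 = 3.72.
Midpoints: P̄ = 19.15, Q̄ = 1595.5.
ε = (ΔQ/ΔP)(P̄/Q̄) = (-889/3.72)(19.15/1595.5).

-2.868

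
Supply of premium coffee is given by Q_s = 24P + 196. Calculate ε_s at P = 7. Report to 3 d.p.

0.462

At P = 7, Q_s = 364.
dQ_s/dP = 24.
ε_s = (dQ_s/dP)(P/Q_s) = (24)(7/364).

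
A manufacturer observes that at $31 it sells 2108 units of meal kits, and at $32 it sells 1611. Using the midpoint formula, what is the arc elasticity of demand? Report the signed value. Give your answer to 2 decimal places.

ΔQ = 1611 − 2108 = -497; ΔP = 32 − 31 = 1.
Midpoints: P̄ = 31.50, Q̄ = 1859.5.
ε = (ΔQ/ΔP)(P̄/Q̄) = (-497/1)(31.50/1859.5).

-8.42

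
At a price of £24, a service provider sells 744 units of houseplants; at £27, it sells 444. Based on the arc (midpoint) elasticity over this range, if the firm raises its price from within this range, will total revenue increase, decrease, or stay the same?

Arc ε = (-300/3)(25.50/594.0) ≈ -4.293.
|ε| = 4.29 > 1, so demand is elastic. A price rise therefore reduces total revenue.

decrease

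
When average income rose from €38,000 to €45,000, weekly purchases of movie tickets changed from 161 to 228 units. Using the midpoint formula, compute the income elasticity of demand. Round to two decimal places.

2.04

ΔQ = 67, ΔI = 7000. Midpoints: Ī = 41,500, Q̄ = 194.5.
ε_I = (ΔQ/ΔI)(Ī/Q̄) = (67/7000)(41500/194.5).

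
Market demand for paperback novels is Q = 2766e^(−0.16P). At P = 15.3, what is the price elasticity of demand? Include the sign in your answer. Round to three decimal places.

-2.448

At P = 15.3, Q = 239.166.
dQ/dP = −0.16·2766e^(−0.16P) = −0.16Q = -38.267.
ε = (dQ/dP)(P/Q) = (-38.267)(15.3/239.166).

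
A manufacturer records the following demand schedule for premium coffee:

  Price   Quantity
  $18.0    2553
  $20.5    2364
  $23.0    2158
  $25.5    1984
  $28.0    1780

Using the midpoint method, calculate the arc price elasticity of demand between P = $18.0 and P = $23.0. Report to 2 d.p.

-0.69

At P = 18.0, Q = 2553; at P = 23.0, Q = 2158.
ΔQ = -395, ΔP = 5.0. Midpoints: P̄ = 20.50, Q̄ = 2355.5.
ε = (ΔQ/ΔP)(P̄/Q̄) = (-395/5.0)(20.50/2355.5).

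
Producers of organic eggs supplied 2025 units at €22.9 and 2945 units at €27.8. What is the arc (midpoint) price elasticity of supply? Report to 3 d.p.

1.915

ΔQ = 2945 − 2025 = 920; ΔP = 27.8 − 22.9 = 4.9.
Midpoints: P̄ = 25.35, Q̄ = 2485.0.
ε_s = (ΔQ/ΔP)(P̄/Q̄) = (920/4.9)(25.35/2485.0).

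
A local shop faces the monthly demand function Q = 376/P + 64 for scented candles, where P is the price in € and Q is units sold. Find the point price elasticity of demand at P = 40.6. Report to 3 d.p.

At P = 40.6, Q = 73.261.
dQ/dP = −376/P² = -0.228.
ε = (dQ/dP)(P/Q) = (-0.228)(40.6/73.261).

-0.126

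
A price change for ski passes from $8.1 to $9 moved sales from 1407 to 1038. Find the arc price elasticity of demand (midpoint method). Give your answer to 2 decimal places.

ΔQ = 1038 − 1407 = -369; ΔP = 9 − 8.1 = 0.9.
Midpoints: P̄ = 8.55, Q̄ = 1222.5.
ε = (ΔQ/ΔP)(P̄/Q̄) = (-369/0.9)(8.55/1222.5).

-2.87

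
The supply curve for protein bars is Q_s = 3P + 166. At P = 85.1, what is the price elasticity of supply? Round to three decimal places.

0.606

At P = 85.1, Q_s = 421.30.
dQ_s/dP = 3.
ε_s = (dQ_s/dP)(P/Q_s) = (3)(85.1/421.30).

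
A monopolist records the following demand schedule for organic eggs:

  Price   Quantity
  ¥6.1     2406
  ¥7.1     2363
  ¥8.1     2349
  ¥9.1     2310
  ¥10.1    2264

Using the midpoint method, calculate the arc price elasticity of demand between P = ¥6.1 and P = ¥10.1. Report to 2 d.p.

At P = 6.1, Q = 2406; at P = 10.1, Q = 2264.
ΔQ = -142, ΔP = 4.0. Midpoints: P̄ = 8.10, Q̄ = 2335.0.
ε = (ΔQ/ΔP)(P̄/Q̄) = (-142/4.0)(8.10/2335.0).

-0.12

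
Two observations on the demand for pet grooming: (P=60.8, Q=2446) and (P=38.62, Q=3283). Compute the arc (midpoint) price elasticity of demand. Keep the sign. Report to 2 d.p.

-0.65

ΔQ = 3283 − 2446 = 837; ΔP = 38.62 − 60.8 = -22.18.
Midpoints: P̄ = 49.71, Q̄ = 2864.5.
ε = (ΔQ/ΔP)(P̄/Q̄) = (837/-22.18)(49.71/2864.5).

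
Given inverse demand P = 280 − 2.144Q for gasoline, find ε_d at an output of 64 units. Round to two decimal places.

At Q = 64, P = 280 − 2.144(64) = 142.78.
dP/dQ = −2.144, so dQ/dP = 1/(−2.144) = -0.466.
ε = (dQ/dP)(P/Q) = (-0.466)(142.78/64).

-1.04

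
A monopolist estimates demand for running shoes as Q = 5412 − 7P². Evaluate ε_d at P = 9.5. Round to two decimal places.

At P = 9.5, Q = 4780.250.
dQ/dP = −14P = -133.
ε = (dQ/dP)(P/Q) = (-133)(9.5/4780.250).
|ε| < 1, so demand is inelastic at this price.

-0.26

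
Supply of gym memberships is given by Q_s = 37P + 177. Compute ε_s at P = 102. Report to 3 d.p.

0.955

At P = 102, Q_s = 3951.
dQ_s/dP = 37.
ε_s = (dQ_s/dP)(P/Q_s) = (37)(102/3951).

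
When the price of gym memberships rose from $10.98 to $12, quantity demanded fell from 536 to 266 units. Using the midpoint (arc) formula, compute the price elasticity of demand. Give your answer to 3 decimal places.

ΔQ = 266 − 536 = -270; ΔP = 12 − 10.98 = 1.02.
Midpoints: P̄ = 11.49, Q̄ = 401.0.
ε = (ΔQ/ΔP)(P̄/Q̄) = (-270/1.02)(11.49/401.0).

-7.585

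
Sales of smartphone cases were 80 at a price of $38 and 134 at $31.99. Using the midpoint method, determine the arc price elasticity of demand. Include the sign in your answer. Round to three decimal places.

ΔQ = 134 − 80 = 54; ΔP = 31.99 − 38 = -6.01.
Midpoints: P̄ = 34.99, Q̄ = 107.0.
ε = (ΔQ/ΔP)(P̄/Q̄) = (54/-6.01)(34.99/107.0).

-2.939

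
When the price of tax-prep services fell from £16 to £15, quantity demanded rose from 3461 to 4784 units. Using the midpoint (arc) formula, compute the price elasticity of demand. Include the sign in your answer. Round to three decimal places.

ΔQ = 4784 − 3461 = 1323; ΔP = 15 − 16 = -1.
Midpoints: P̄ = 15.50, Q̄ = 4122.5.
ε = (ΔQ/ΔP)(P̄/Q̄) = (1323/-1)(15.50/4122.5).

-4.974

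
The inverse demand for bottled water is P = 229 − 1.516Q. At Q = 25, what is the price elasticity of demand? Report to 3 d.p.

At Q = 25, P = 229 − 1.516(25) = 191.10.
dP/dQ = −1.516, so dQ/dP = 1/(−1.516) = -0.660.
ε = (dQ/dP)(P/Q) = (-0.660)(191.10/25).

-5.042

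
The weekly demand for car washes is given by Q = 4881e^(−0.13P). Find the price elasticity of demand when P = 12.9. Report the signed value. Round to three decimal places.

At P = 12.9, Q = 912.425.
dQ/dP = −0.13·4881e^(−0.13P) = −0.13Q = -118.615.
ε = (dQ/dP)(P/Q) = (-118.615)(12.9/912.425).
|ε| > 1, so demand is elastic at this price.

-1.677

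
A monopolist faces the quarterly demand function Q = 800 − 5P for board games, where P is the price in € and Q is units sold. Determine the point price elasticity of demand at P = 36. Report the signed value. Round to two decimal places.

At P = 36, Q = 620.
dQ/dP = −5.
ε = (dQ/dP)(P/Q) = (-5)(36/620).

-0.29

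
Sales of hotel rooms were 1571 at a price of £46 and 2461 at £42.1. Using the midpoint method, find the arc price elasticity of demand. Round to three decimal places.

-4.986

ΔQ = 2461 − 1571 = 890; ΔP = 42.1 − 46 = -3.9.
Midpoints: P̄ = 44.05, Q̄ = 2016.0.
ε = (ΔQ/ΔP)(P̄/Q̄) = (890/-3.9)(44.05/2016.0).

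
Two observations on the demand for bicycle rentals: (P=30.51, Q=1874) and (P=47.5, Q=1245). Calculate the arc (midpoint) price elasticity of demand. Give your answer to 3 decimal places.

-0.926

ΔQ = 1245 − 1874 = -629; ΔP = 47.5 − 30.51 = 16.99.
Midpoints: P̄ = 39.01, Q̄ = 1559.5.
ε = (ΔQ/ΔP)(P̄/Q̄) = (-629/16.99)(39.01/1559.5).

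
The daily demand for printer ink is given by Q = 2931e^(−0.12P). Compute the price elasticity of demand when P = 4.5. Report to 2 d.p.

-0.54

At P = 4.5, Q = 1708.035.
dQ/dP = −0.12·2931e^(−0.12P) = −0.12Q = -204.964.
ε = (dQ/dP)(P/Q) = (-204.964)(4.5/1708.035).
|ε| < 1, so demand is inelastic at this price.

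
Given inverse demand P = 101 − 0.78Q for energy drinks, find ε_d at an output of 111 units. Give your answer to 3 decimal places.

At Q = 111, P = 101 − 0.78(111) = 14.42.
dP/dQ = −0.78, so dQ/dP = 1/(−0.78) = -1.282.
ε = (dQ/dP)(P/Q) = (-1.282)(14.42/111).

-0.167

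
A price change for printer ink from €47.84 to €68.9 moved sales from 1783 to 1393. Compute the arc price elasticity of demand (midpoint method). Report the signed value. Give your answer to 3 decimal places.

ΔQ = 1393 − 1783 = -390; ΔP = 68.9 − 47.84 = 21.06.
Midpoints: P̄ = 58.37, Q̄ = 1588.0.
ε = (ΔQ/ΔP)(P̄/Q̄) = (-390/21.06)(58.37/1588.0).

-0.681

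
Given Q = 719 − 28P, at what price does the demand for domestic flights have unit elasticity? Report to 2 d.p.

For linear demand Q = a − bP, ε = −bP/(a − bP). |ε| = 1 when bP = a − bP, i.e. P = a/(2b).
P = 719/(2·28) = 719/56 = 12.8393.

12.84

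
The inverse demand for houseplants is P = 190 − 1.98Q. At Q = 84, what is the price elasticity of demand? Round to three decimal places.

At Q = 84, P = 190 − 1.98(84) = 23.68.
dP/dQ = −1.98, so dQ/dP = 1/(−1.98) = -0.505.
ε = (dQ/dP)(P/Q) = (-0.505)(23.68/84).

-0.142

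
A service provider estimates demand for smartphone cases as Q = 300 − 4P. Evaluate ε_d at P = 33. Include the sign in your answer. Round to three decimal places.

-0.786

At P = 33, Q = 168.
dQ/dP = −4.
ε = (dQ/dP)(P/Q) = (-4)(33/168).
|ε| < 1, so demand is inelastic at this price.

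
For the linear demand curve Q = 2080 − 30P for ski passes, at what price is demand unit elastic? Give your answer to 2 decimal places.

For linear demand Q = a − bP, ε = −bP/(a − bP). |ε| = 1 when bP = a − bP, i.e. P = a/(2b).
P = 2080/(2·30) = 2080/60 = 34.6667.

34.67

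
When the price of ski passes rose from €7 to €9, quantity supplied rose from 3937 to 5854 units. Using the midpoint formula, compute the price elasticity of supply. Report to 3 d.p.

1.566

ΔQ = 5854 − 3937 = 1917; ΔP = 9 − 7 = 2.
Midpoints: P̄ = 8.00, Q̄ = 4895.5.
ε_s = (ΔQ/ΔP)(P̄/Q̄) = (1917/2)(8.00/4895.5).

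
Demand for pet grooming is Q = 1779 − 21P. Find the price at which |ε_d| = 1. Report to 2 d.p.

For linear demand Q = a − bP, ε = −bP/(a − bP). |ε| = 1 when bP = a − bP, i.e. P = a/(2b).
P = 1779/(2·21) = 1779/42 = 42.3571.

42.36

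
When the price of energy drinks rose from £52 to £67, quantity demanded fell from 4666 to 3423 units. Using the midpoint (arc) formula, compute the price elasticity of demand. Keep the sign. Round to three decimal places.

ΔQ = 3423 − 4666 = -1243; ΔP = 67 − 52 = 15.
Midpoints: P̄ = 59.50, Q̄ = 4044.5.
ε = (ΔQ/ΔP)(P̄/Q̄) = (-1243/15)(59.50/4044.5).

-1.219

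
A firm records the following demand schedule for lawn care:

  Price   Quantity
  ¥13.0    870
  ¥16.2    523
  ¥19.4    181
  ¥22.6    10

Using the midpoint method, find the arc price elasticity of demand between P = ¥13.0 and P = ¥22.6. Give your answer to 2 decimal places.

At P = 13.0, Q = 870; at P = 22.6, Q = 10.
ΔQ = -860, ΔP = 9.6. Midpoints: P̄ = 17.80, Q̄ = 440.0.
ε = (ΔQ/ΔP)(P̄/Q̄) = (-860/9.6)(17.80/440.0).

-3.62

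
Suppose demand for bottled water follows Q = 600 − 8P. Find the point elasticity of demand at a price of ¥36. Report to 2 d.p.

At P = 36, Q = 312.
dQ/dP = −8.
ε = (dQ/dP)(P/Q) = (-8)(36/312).
|ε| < 1, so demand is inelastic at this price.

-0.92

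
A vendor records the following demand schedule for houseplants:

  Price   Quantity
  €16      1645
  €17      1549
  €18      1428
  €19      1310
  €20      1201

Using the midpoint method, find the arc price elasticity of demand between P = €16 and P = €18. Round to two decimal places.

At P = 16, Q = 1645; at P = 18, Q = 1428.
ΔQ = -217, ΔP = 2. Midpoints: P̄ = 17.00, Q̄ = 1536.5.
ε = (ΔQ/ΔP)(P̄/Q̄) = (-217/2)(17.00/1536.5).

-1.20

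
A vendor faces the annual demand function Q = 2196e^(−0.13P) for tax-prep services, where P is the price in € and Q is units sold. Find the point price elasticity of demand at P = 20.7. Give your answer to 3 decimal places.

-2.691

At P = 20.7, Q = 148.918.
dQ/dP = −0.13·2196e^(−0.13P) = −0.13Q = -19.359.
ε = (dQ/dP)(P/Q) = (-19.359)(20.7/148.918).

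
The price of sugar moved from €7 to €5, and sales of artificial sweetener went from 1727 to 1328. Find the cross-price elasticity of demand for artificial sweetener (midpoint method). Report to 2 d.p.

ΔQ_x = 1328 − 1727 = -399; ΔP_y = 5 − 7 = -2.
Midpoints: P̄_y = 6.00, Q̄_x = 1527.5.
ε_xy = (ΔQ_x/ΔP_y)(P̄_y/Q̄_x) = (-399/-2)(6.00/1527.5).

0.78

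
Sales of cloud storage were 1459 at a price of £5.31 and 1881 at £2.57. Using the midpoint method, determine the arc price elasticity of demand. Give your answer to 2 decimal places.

ΔQ = 1881 − 1459 = 422; ΔP = 2.57 − 5.31 = -2.74.
Midpoints: P̄ = 3.94, Q̄ = 1670.0.
ε = (ΔQ/ΔP)(P̄/Q̄) = (422/-2.74)(3.94/1670.0).

-0.36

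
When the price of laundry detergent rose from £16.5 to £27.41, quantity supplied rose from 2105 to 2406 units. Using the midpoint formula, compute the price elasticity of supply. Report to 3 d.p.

0.269

ΔQ = 2406 − 2105 = 301; ΔP = 27.41 − 16.5 = 10.91.
Midpoints: P̄ = 21.95, Q̄ = 2255.5.
ε_s = (ΔQ/ΔP)(P̄/Q̄) = (301/10.91)(21.95/2255.5).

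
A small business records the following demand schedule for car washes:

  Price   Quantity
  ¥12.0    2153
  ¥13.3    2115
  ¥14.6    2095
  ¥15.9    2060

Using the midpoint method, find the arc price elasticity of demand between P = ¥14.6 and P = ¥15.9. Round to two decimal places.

-0.20

At P = 14.6, Q = 2095; at P = 15.9, Q = 2060.
ΔQ = -35, ΔP = 1.3. Midpoints: P̄ = 15.25, Q̄ = 2077.5.
ε = (ΔQ/ΔP)(P̄/Q̄) = (-35/1.3)(15.25/2077.5).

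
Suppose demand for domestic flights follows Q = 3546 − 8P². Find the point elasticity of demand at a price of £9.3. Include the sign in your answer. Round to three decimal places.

-0.485

At P = 9.3, Q = 2854.080.
dQ/dP = −16P = -148.800.
ε = (dQ/dP)(P/Q) = (-148.800)(9.3/2854.080).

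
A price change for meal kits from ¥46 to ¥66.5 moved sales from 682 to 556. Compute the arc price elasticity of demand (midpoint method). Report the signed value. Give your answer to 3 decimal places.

-0.559

ΔQ = 556 − 682 = -126; ΔP = 66.5 − 46 = 20.5.
Midpoints: P̄ = 56.25, Q̄ = 619.0.
ε = (ΔQ/ΔP)(P̄/Q̄) = (-126/20.5)(56.25/619.0).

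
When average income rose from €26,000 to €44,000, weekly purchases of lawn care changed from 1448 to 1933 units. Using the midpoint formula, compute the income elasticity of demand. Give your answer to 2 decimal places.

0.56

ΔQ = 485, ΔI = 18000. Midpoints: Ī = 35,000, Q̄ = 1690.5.
ε_I = (ΔQ/ΔI)(Ī/Q̄) = (485/18000)(35000/1690.5).
ε_I > 0, so the good is normal.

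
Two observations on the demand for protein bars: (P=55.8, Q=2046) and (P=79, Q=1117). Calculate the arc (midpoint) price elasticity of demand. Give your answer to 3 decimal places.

ΔQ = 1117 − 2046 = -929; ΔP = 79 − 55.8 = 23.2.
Midpoints: P̄ = 67.40, Q̄ = 1581.5.
ε = (ΔQ/ΔP)(P̄/Q̄) = (-929/23.2)(67.40/1581.5).

-1.707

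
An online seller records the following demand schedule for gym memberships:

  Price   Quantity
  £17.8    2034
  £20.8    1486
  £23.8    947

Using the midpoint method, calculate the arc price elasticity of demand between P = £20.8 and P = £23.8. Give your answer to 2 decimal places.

-3.29

At P = 20.8, Q = 1486; at P = 23.8, Q = 947.
ΔQ = -539, ΔP = 3.0. Midpoints: P̄ = 22.30, Q̄ = 1216.5.
ε = (ΔQ/ΔP)(P̄/Q̄) = (-539/3.0)(22.30/1216.5).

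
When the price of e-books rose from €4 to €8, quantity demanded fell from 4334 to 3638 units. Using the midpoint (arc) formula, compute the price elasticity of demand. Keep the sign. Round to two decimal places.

-0.26

ΔQ = 3638 − 4334 = -696; ΔP = 8 − 4 = 4.
Midpoints: P̄ = 6.00, Q̄ = 3986.0.
ε = (ΔQ/ΔP)(P̄/Q̄) = (-696/4)(6.00/3986.0).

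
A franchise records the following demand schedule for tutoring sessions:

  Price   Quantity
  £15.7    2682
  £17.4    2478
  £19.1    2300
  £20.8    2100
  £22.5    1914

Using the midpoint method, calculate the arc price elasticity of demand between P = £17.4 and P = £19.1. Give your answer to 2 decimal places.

At P = 17.4, Q = 2478; at P = 19.1, Q = 2300.
ΔQ = -178, ΔP = 1.7. Midpoints: P̄ = 18.25, Q̄ = 2389.0.
ε = (ΔQ/ΔP)(P̄/Q̄) = (-178/1.7)(18.25/2389.0).

-0.80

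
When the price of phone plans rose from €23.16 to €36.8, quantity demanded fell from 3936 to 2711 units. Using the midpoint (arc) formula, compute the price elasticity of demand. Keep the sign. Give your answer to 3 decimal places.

ΔQ = 2711 − 3936 = -1225; ΔP = 36.8 − 23.16 = 13.64.
Midpoints: P̄ = 29.98, Q̄ = 3323.5.
ε = (ΔQ/ΔP)(P̄/Q̄) = (-1225/13.64)(29.98/3323.5).

-0.810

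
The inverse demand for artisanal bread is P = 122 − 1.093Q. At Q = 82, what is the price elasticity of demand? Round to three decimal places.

At Q = 82, P = 122 − 1.093(82) = 32.37.
dP/dQ = −1.093, so dQ/dP = 1/(−1.093) = -0.915.
ε = (dQ/dP)(P/Q) = (-0.915)(32.37/82).

-0.361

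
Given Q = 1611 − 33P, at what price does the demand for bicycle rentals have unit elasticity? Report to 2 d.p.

24.41

For linear demand Q = a − bP, ε = −bP/(a − bP). |ε| = 1 when bP = a − bP, i.e. P = a/(2b).
P = 1611/(2·33) = 1611/66 = 24.4091.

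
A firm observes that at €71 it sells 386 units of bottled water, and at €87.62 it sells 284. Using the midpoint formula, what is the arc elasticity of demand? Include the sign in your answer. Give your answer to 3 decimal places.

ΔQ = 284 − 386 = -102; ΔP = 87.62 − 71 = 16.62.
Midpoints: P̄ = 79.31, Q̄ = 335.0.
ε = (ΔQ/ΔP)(P̄/Q̄) = (-102/16.62)(79.31/335.0).

-1.453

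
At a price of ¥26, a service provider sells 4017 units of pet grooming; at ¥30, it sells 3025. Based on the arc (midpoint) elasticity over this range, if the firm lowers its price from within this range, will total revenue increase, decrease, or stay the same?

increase

Arc ε = (-992/4)(28.00/3521.0) ≈ -1.972.
|ε| = 1.97 > 1, so demand is elastic. A price cut therefore raises total revenue.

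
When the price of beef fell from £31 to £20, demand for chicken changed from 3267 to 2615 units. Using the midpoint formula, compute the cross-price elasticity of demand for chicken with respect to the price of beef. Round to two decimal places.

ΔQ_x = 2615 − 3267 = -652; ΔP_y = 20 − 31 = -11.
Midpoints: P̄_y = 25.50, Q̄_x = 2941.0.
ε_xy = (ΔQ_x/ΔP_y)(P̄_y/Q̄_x) = (-652/-11)(25.50/2941.0).

0.51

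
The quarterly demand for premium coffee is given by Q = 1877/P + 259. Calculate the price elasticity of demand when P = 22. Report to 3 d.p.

-0.248

At P = 22, Q = 344.318.
dQ/dP = −1877/P² = -3.878.
ε = (dQ/dP)(P/Q) = (-3.878)(22/344.318).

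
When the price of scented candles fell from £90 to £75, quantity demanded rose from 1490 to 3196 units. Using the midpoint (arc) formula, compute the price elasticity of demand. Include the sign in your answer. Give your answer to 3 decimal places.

-4.005

ΔQ = 3196 − 1490 = 1706; ΔP = 75 − 90 = -15.
Midpoints: P̄ = 82.50, Q̄ = 2343.0.
ε = (ΔQ/ΔP)(P̄/Q̄) = (1706/-15)(82.50/2343.0).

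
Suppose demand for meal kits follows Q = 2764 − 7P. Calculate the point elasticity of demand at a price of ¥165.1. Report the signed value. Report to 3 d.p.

At P = 165.1, Q = 1608.300.
dQ/dP = −7.
ε = (dQ/dP)(P/Q) = (-7)(165.1/1608.300).
|ε| < 1, so demand is inelastic at this price.

-0.719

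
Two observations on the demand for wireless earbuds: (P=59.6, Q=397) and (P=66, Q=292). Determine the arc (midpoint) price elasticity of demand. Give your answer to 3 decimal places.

ΔQ = 292 − 397 = -105; ΔP = 66 − 59.6 = 6.4.
Midpoints: P̄ = 62.80, Q̄ = 344.5.
ε = (ΔQ/ΔP)(P̄/Q̄) = (-105/6.4)(62.80/344.5).

-2.991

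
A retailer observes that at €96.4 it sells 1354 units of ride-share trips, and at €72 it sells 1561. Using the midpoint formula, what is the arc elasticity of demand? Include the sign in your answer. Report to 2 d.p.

ΔQ = 1561 − 1354 = 207; ΔP = 72 − 96.4 = -24.4.
Midpoints: P̄ = 84.20, Q̄ = 1457.5.
ε = (ΔQ/ΔP)(P̄/Q̄) = (207/-24.4)(84.20/1457.5).

-0.49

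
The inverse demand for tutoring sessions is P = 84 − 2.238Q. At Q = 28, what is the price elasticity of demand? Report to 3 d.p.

At Q = 28, P = 84 − 2.238(28) = 21.34.
dP/dQ = −2.238, so dQ/dP = 1/(−2.238) = -0.447.
ε = (dQ/dP)(P/Q) = (-0.447)(21.34/28).

-0.340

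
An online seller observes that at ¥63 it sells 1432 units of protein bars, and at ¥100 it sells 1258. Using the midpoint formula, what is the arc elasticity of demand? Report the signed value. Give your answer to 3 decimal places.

ΔQ = 1258 − 1432 = -174; ΔP = 100 − 63 = 37.
Midpoints: P̄ = 81.50, Q̄ = 1345.0.
ε = (ΔQ/ΔP)(P̄/Q̄) = (-174/37)(81.50/1345.0).

-0.285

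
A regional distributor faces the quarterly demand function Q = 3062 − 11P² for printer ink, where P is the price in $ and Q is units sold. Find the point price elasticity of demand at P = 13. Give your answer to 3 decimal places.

-3.091

At P = 13, Q = 1203.
dQ/dP = −22P = -286.
ε = (dQ/dP)(P/Q) = (-286)(13/1203).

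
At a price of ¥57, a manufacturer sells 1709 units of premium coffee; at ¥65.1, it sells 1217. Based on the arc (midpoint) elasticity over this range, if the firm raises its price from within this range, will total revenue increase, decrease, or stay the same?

Arc ε = (-492/8.1)(61.05/1463.0) ≈ -2.535.
|ε| = 2.53 > 1, so demand is elastic. A price rise therefore reduces total revenue.

decrease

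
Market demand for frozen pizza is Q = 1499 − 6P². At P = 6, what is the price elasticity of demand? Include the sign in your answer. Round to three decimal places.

At P = 6, Q = 1283.
dQ/dP = −12P = -72.
ε = (dQ/dP)(P/Q) = (-72)(6/1283).
|ε| < 1, so demand is inelastic at this price.

-0.337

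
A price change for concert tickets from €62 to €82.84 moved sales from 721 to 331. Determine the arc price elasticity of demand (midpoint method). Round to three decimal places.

-2.577

ΔQ = 331 − 721 = -390; ΔP = 82.84 − 62 = 20.84.
Midpoints: P̄ = 72.42, Q̄ = 526.0.
ε = (ΔQ/ΔP)(P̄/Q̄) = (-390/20.84)(72.42/526.0).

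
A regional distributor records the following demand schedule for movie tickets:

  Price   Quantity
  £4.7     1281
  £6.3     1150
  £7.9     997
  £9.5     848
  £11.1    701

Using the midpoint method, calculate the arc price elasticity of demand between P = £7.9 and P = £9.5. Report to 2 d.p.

-0.88

At P = 7.9, Q = 997; at P = 9.5, Q = 848.
ΔQ = -149, ΔP = 1.6. Midpoints: P̄ = 8.70, Q̄ = 922.5.
ε = (ΔQ/ΔP)(P̄/Q̄) = (-149/1.6)(8.70/922.5).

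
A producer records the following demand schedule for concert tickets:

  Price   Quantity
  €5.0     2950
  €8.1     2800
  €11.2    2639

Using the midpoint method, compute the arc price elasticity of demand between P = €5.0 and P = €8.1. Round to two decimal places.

At P = 5.0, Q = 2950; at P = 8.1, Q = 2800.
ΔQ = -150, ΔP = 3.1. Midpoints: P̄ = 6.55, Q̄ = 2875.0.
ε = (ΔQ/ΔP)(P̄/Q̄) = (-150/3.1)(6.55/2875.0).

-0.11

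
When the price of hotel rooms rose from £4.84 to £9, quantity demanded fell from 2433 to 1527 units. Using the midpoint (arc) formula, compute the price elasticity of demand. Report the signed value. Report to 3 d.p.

ΔQ = 1527 − 2433 = -906; ΔP = 9 − 4.84 = 4.16.
Midpoints: P̄ = 6.92, Q̄ = 1980.0.
ε = (ΔQ/ΔP)(P̄/Q̄) = (-906/4.16)(6.92/1980.0).

-0.761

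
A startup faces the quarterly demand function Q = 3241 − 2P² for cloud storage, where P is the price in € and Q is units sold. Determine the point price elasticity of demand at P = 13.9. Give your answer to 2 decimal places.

-0.27

At P = 13.9, Q = 2854.580.
dQ/dP = −4P = -55.600.
ε = (dQ/dP)(P/Q) = (-55.600)(13.9/2854.580).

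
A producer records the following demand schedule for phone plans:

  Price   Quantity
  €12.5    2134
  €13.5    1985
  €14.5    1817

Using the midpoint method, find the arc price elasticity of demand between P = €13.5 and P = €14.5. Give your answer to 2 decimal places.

-1.24

At P = 13.5, Q = 1985; at P = 14.5, Q = 1817.
ΔQ = -168, ΔP = 1.0. Midpoints: P̄ = 14.00, Q̄ = 1901.0.
ε = (ΔQ/ΔP)(P̄/Q̄) = (-168/1.0)(14.00/1901.0).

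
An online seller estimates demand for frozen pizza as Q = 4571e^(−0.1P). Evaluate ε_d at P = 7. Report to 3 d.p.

At P = 7, Q = 2269.891.
dQ/dP = −0.1·4571e^(−0.1P) = −0.1Q = -226.989.
ε = (dQ/dP)(P/Q) = (-226.989)(7/2269.891).

-0.700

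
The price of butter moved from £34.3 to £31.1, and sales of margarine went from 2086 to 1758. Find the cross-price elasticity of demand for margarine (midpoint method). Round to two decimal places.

1.74

ΔQ_x = 1758 − 2086 = -328; ΔP_y = 31.1 − 34.3 = -3.2.
Midpoints: P̄_y = 32.70, Q̄_x = 1922.0.
ε_xy = (ΔQ_x/ΔP_y)(P̄_y/Q̄_x) = (-328/-3.2)(32.70/1922.0).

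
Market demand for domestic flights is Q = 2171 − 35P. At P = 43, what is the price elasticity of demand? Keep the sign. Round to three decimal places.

-2.260

At P = 43, Q = 666.
dQ/dP = −35.
ε = (dQ/dP)(P/Q) = (-35)(43/666).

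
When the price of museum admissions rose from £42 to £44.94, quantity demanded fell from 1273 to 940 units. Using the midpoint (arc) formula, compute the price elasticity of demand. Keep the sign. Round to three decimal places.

-4.450

ΔQ = 940 − 1273 = -333; ΔP = 44.94 − 42 = 2.94.
Midpoints: P̄ = 43.47, Q̄ = 1106.5.
ε = (ΔQ/ΔP)(P̄/Q̄) = (-333/2.94)(43.47/1106.5).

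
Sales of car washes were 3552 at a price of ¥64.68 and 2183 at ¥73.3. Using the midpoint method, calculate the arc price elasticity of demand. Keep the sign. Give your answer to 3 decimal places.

ΔQ = 2183 − 3552 = -1369; ΔP = 73.3 − 64.68 = 8.62.
Midpoints: P̄ = 68.99, Q̄ = 2867.5.
ε = (ΔQ/ΔP)(P̄/Q̄) = (-1369/8.62)(68.99/2867.5).

-3.821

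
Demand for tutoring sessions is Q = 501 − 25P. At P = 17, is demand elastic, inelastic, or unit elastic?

elastic

Q = 76, dQ/dP = -25.
ε = (dQ/dP)(P/Q) ≈ -5.592.
|ε| = 5.59 > 1.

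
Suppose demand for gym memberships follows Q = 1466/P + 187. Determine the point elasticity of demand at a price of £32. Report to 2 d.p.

At P = 32, Q = 232.812.
dQ/dP = −1466/P² = -1.432.
ε = (dQ/dP)(P/Q) = (-1.432)(32/232.812).
|ε| < 1, so demand is inelastic at this price.

-0.20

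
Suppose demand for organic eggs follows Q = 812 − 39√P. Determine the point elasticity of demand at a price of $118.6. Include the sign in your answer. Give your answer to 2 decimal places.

-0.55

At P = 118.6, Q = 387.276.
dQ/dP = −39/(2√P) = -1.791.
ε = (dQ/dP)(P/Q) = (-1.791)(118.6/387.276).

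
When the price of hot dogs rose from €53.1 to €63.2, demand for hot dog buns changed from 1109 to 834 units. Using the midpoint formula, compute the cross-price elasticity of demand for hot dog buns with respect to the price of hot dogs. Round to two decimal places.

ΔQ_x = 834 − 1109 = -275; ΔP_y = 63.2 − 53.1 = 10.1.
Midpoints: P̄_y = 58.15, Q̄_x = 971.5.
ε_xy = (ΔQ_x/ΔP_y)(P̄_y/Q̄_x) = (-275/10.1)(58.15/971.5).
ε_xy < 0, so the goods are complements.

-1.63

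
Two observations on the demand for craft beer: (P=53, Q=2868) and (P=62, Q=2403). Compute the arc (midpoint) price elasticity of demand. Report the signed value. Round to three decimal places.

ΔQ = 2403 − 2868 = -465; ΔP = 62 − 53 = 9.
Midpoints: P̄ = 57.50, Q̄ = 2635.5.
ε = (ΔQ/ΔP)(P̄/Q̄) = (-465/9)(57.50/2635.5).

-1.127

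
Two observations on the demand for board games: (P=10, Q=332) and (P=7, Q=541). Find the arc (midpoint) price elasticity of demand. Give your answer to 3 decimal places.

-1.357

ΔQ = 541 − 332 = 209; ΔP = 7 − 10 = -3.
Midpoints: P̄ = 8.50, Q̄ = 436.5.
ε = (ΔQ/ΔP)(P̄/Q̄) = (209/-3)(8.50/436.5).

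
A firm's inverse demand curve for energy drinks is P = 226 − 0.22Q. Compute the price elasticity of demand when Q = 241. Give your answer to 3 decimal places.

-3.263

At Q = 241, P = 226 − 0.22(241) = 172.98.
dP/dQ = −0.22, so dQ/dP = 1/(−0.22) = -4.545.
ε = (dQ/dP)(P/Q) = (-4.545)(172.98/241).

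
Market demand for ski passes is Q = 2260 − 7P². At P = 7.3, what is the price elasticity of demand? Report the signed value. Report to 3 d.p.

At P = 7.3, Q = 1886.970.
dQ/dP = −14P = -102.200.
ε = (dQ/dP)(P/Q) = (-102.200)(7.3/1886.970).

-0.395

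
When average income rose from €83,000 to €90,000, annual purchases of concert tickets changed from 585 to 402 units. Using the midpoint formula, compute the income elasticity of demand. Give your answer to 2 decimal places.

-4.58

ΔQ = -183, ΔI = 7000. Midpoints: Ī = 86,500, Q̄ = 493.5.
ε_I = (ΔQ/ΔI)(Ī/Q̄) = (-183/7000)(86500/493.5).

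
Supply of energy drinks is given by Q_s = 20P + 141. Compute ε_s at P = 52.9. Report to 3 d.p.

At P = 52.9, Q_s = 1199.
dQ_s/dP = 20.
ε_s = (dQ_s/dP)(P/Q_s) = (20)(52.9/1199).

0.882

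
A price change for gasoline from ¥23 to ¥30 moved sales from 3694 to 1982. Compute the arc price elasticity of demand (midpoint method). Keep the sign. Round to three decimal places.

-2.284

ΔQ = 1982 − 3694 = -1712; ΔP = 30 − 23 = 7.
Midpoints: P̄ = 26.50, Q̄ = 2838.0.
ε = (ΔQ/ΔP)(P̄/Q̄) = (-1712/7)(26.50/2838.0).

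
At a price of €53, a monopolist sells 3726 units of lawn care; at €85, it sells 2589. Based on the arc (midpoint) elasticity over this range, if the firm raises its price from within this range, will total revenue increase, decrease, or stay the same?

increase

Arc ε = (-1137/32)(69.00/3157.5) ≈ -0.776.
|ε| = 0.78 < 1, so demand is inelastic. A price rise therefore raises total revenue.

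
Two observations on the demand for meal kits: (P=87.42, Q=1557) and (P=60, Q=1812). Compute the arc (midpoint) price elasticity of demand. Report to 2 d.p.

ΔQ = 1812 − 1557 = 255; ΔP = 60 − 87.42 = -27.42.
Midpoints: P̄ = 73.71, Q̄ = 1684.5.
ε = (ΔQ/ΔP)(P̄/Q̄) = (255/-27.42)(73.71/1684.5).

-0.41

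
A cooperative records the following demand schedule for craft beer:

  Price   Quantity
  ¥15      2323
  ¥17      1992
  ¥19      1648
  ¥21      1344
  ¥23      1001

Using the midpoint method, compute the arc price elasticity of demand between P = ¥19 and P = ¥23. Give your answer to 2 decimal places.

At P = 19, Q = 1648; at P = 23, Q = 1001.
ΔQ = -647, ΔP = 4. Midpoints: P̄ = 21.00, Q̄ = 1324.5.
ε = (ΔQ/ΔP)(P̄/Q̄) = (-647/4)(21.00/1324.5).

-2.56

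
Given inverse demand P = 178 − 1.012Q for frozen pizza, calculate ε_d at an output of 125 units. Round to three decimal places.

At Q = 125, P = 178 − 1.012(125) = 51.50.
dP/dQ = −1.012, so dQ/dP = 1/(−1.012) = -0.988.
ε = (dQ/dP)(P/Q) = (-0.988)(51.50/125).

-0.407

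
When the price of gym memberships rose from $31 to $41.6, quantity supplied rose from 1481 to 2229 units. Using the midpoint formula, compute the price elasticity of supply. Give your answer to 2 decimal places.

ΔQ = 2229 − 1481 = 748; ΔP = 41.6 − 31 = 10.6.
Midpoints: P̄ = 36.30, Q̄ = 1855.0.
ε_s = (ΔQ/ΔP)(P̄/Q̄) = (748/10.6)(36.30/1855.0).

1.38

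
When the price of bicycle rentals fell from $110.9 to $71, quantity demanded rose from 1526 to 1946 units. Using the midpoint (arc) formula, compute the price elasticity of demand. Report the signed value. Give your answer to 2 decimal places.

ΔQ = 1946 − 1526 = 420; ΔP = 71 − 110.9 = -39.9.
Midpoints: P̄ = 90.95, Q̄ = 1736.0.
ε = (ΔQ/ΔP)(P̄/Q̄) = (420/-39.9)(90.95/1736.0).

-0.55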